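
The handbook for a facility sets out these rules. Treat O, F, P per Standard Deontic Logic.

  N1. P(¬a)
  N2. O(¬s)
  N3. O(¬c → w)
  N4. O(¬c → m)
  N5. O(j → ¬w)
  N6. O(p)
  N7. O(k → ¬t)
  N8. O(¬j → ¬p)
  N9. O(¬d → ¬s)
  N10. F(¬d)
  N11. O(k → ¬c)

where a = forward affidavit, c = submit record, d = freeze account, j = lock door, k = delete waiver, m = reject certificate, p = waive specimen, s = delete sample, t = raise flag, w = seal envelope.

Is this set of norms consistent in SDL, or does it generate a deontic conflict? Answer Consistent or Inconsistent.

Consistent

Premise 9 is O(¬d → ¬s); even if O(¬s) held, inferring O(¬d) would be affirming the consequent — invalid.
So O(¬d) is not derivable, and the apparent clash with O(d) does not arise.
A world satisfying every obligation exists (e.g. a=false, c=true, d=true, j=true, k=false, m=false, p=true, s=false, t=false, w=false); no atom is both obligatory and forbidden, so the set is consistent.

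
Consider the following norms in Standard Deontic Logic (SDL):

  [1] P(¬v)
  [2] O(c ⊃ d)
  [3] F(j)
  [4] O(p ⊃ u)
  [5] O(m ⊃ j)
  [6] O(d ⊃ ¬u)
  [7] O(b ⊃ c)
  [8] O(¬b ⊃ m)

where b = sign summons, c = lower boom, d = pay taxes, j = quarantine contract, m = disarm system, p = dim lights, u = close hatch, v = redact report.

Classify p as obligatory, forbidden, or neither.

Premise 3 is F(j), i.e. O(¬j).
Premise 5 is O(m ⊃ j); contrapositively O(¬j ⊃ ¬m). Since O(¬j) holds, K gives O(¬m).
Premise 8, O(¬b ⊃ m), contraposes to O(¬m ⊃ b); with O(¬m) we get O(b).
With premise 7, O(b ⊃ c), the K-axiom yields O(c).
Applying K to premise 2 (O(c ⊃ d)) and O(c) yields O(d).
From O(d) and premise 6, O(d ⊃ ¬u), we obtain O(¬u).
The contrapositive of premise 4 (O(p ⊃ u)) is O(¬u ⊃ ¬p), and O(¬u) is already established, so O(¬p).
Premise 1 does not contribute to this derivation.
Thus O(¬p), which is F(p): p is forbidden.

Forbidden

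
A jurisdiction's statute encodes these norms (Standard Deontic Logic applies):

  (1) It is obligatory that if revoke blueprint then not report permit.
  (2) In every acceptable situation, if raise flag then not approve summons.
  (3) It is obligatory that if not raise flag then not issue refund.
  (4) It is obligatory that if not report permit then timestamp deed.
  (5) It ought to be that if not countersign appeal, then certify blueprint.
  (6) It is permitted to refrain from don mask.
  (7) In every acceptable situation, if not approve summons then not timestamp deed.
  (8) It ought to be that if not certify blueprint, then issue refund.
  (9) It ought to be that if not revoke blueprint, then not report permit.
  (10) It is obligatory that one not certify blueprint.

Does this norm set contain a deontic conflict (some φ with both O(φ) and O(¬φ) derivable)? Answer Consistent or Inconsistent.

Inconsistent

By case analysis on revoke_blueprint: premise 1 gives O(revoke_blueprint → ¬report_permit) and premise 9 gives O(¬revoke_blueprint → ¬report_permit), so O(¬report_permit) either way.
With premise 4, O(¬report_permit → timestamp_deed), the K-axiom yields O(timestamp_deed).
The contrapositive of premise 7 (O(¬approve_summons → ¬timestamp_deed)) is O(timestamp_deed → approve_summons), and O(timestamp_deed) is already established, so O(approve_summons).
The contrapositive of premise 2 (O(raise_flag → ¬approve_summons)) is O(approve_summons → ¬raise_flag), and O(approve_summons) is already established, so O(¬raise_flag).
Premise 3 is O(¬raise_flag → ¬issue_refund); since O(¬raise_flag), deontic closure gives O(¬issue_refund).
Premise 8 is O(¬certify_blueprint → issue_refund); contrapositively O(¬issue_refund → certify_blueprint). Since O(¬issue_refund) holds, K gives O(certify_blueprint).
However, premise 10 gives O(¬certify_blueprint).
We now have both O(certify_blueprint) and O(¬certify_blueprint) — certify_blueprint is simultaneously obligatory and forbidden, violating the D-axiom.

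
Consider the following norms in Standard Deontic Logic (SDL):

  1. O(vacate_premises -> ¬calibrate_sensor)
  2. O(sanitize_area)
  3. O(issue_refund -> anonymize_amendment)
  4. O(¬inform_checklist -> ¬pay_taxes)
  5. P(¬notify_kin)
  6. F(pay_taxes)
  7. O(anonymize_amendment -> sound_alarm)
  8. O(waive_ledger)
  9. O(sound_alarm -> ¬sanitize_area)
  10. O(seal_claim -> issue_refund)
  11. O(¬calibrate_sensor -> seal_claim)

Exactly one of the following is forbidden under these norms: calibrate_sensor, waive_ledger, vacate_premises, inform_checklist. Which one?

vacate_premises

Premise 2 states O(sanitize_area) outright.
Premise 9, O(sound_alarm -> ¬sanitize_area), contraposes to O(sanitize_area -> ¬sound_alarm); with O(sanitize_area) we get O(¬sound_alarm).
The contrapositive of premise 7 (O(anonymize_amendment -> sound_alarm)) is O(¬sound_alarm -> ¬anonymize_amendment), and O(¬sound_alarm) is already established, so O(¬anonymize_amendment).
Premise 3, O(issue_refund -> anonymize_amendment), contraposes to O(¬anonymize_amendment -> ¬issue_refund); with O(¬anonymize_amendment) we get O(¬issue_refund).
Premise 10 is O(seal_claim -> issue_refund); contrapositively O(¬issue_refund -> ¬seal_claim). Since O(¬issue_refund) holds, K gives O(¬seal_claim).
Premise 11, O(¬calibrate_sensor -> seal_claim), contraposes to O(¬seal_claim -> calibrate_sensor); with O(¬seal_claim) we get O(calibrate_sensor).
Premise 1, O(vacate_premises -> ¬calibrate_sensor), contraposes to O(calibrate_sensor -> ¬vacate_premises); with O(calibrate_sensor) we get O(¬vacate_premises).
So O(¬vacate_premises) holds, i.e. vacate_premises is forbidden. None of the other listed options is forbidden under the premises.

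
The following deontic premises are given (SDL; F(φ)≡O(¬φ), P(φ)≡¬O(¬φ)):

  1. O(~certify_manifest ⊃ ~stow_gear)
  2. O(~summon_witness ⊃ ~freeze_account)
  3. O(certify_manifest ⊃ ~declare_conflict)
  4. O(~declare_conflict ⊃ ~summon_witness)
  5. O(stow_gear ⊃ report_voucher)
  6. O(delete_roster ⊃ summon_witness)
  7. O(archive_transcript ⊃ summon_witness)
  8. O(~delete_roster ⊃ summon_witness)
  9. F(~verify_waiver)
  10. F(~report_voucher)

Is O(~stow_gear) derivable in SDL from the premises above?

Yes

Premises 6 and 8 cover both cases: O(delete_roster ⊃ summon_witness) and O(~delete_roster ⊃ summon_witness). Since delete_roster ∨ ~delete_roster is a tautology, O(summon_witness) follows.
The contrapositive of premise 4 (O(~declare_conflict ⊃ ~summon_witness)) is O(summon_witness ⊃ declare_conflict), and O(summon_witness) is already established, so O(declare_conflict).
Premise 3 is O(certify_manifest ⊃ ~declare_conflict); contrapositively O(declare_conflict ⊃ ~certify_manifest). Since O(declare_conflict) holds, K gives O(~certify_manifest).
From O(~certify_manifest) and premise 1, O(~certify_manifest ⊃ ~stow_gear), we obtain O(~stow_gear).
Premises 2, 5, 7, 9, 10 do not contribute to this derivation.
So O(~stow_gear) follows.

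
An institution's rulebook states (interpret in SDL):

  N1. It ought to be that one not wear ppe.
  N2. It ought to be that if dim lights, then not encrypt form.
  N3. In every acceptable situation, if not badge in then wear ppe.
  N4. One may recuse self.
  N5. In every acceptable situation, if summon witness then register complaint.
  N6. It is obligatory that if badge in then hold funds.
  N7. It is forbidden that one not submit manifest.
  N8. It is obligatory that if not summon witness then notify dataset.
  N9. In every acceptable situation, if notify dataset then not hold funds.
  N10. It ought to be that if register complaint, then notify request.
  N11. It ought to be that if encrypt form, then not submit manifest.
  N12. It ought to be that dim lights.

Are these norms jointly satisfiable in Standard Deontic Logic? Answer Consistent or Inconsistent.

Consistent

Premise 11 is O(encrypt_form → ¬submit_manifest), but O(encrypt_form) is not derivable from the premises, so it does not yield O(¬submit_manifest).
So O(¬submit_manifest) is not derivable, and the apparent clash with O(submit_manifest) does not arise.
A world satisfying every obligation exists (e.g. badge_in=true, dim_lights=true, encrypt_form=false, hold_funds=true, notify_dataset=false, notify_request=true, recuse_self=false, register_complaint=true, submit_manifest=true, summon_witness=true, wear_ppe=false); no atom is both obligatory and forbidden, so the set is consistent.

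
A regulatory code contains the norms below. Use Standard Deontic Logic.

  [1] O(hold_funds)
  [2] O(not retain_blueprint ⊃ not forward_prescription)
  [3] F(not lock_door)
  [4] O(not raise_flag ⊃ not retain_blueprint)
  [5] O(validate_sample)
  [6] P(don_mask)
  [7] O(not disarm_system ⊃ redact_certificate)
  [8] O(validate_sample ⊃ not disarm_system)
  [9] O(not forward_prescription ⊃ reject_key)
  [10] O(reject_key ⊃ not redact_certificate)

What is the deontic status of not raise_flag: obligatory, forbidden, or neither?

From premise 5 we have O(validate_sample).
From O(validate_sample) and premise 8, O(validate_sample ⊃ not disarm_system), we obtain O(not disarm_system).
With premise 7, O(not disarm_system ⊃ redact_certificate), the K-axiom yields O(redact_certificate).
Premise 10 is O(reject_key ⊃ not redact_certificate); contrapositively O(redact_certificate ⊃ not reject_key). Since O(redact_certificate) holds, K gives O(not reject_key).
Premise 9, O(not forward_prescription ⊃ reject_key), contraposes to O(not reject_key ⊃ forward_prescription); with O(not reject_key) we get O(forward_prescription).
The contrapositive of premise 2 (O(not retain_blueprint ⊃ not forward_prescription)) is O(forward_prescription ⊃ retain_blueprint), and O(forward_prescription) is already established, so O(retain_blueprint).
The contrapositive of premise 4 (O(not raise_flag ⊃ not retain_blueprint)) is O(retain_blueprint ⊃ raise_flag), and O(retain_blueprint) is already established, so O(raise_flag).
Premises 1, 3, 6 do not contribute to this derivation.
Thus O(raise_flag), which is F(not raise_flag): not raise_flag is forbidden.

Forbidden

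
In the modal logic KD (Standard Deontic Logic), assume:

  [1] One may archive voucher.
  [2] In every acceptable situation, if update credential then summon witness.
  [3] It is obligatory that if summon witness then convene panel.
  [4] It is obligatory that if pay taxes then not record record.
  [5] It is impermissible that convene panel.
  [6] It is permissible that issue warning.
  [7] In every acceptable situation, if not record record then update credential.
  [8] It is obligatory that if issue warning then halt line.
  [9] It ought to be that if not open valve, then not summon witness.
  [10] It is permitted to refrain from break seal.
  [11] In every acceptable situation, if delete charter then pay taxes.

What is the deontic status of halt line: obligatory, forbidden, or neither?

Premise 8 is O(issue_warning → halt_line), but O(issue_warning) is not derivable from the premises (the permission P(issue_warning) asserts only ¬O(¬issue_warning), not O(issue_warning)), so it does not yield O(halt_line).
No premise or chain of K-axiom applications forces O(halt_line), and none forces O(¬halt_line). So halt_line is neither obligatory nor forbidden under these norms.

Neither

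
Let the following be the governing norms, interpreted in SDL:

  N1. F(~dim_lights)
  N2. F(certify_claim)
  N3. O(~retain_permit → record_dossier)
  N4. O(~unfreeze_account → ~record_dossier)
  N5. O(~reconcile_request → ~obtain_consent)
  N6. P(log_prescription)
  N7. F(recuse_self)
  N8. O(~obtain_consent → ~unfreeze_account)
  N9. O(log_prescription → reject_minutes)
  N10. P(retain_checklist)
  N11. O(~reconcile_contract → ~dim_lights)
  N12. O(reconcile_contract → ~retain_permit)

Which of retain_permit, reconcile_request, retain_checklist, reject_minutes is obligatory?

reconcile_request

Premise 1, F(~dim_lights), is equivalent to O(dim_lights).
The contrapositive of premise 11 (O(~reconcile_contract → ~dim_lights)) is O(dim_lights → reconcile_contract), and O(dim_lights) is already established, so O(reconcile_contract).
Applying K to premise 12 (O(reconcile_contract → ~retain_permit)) and O(reconcile_contract) yields O(~retain_permit).
Premise 3 is O(~retain_permit → record_dossier); since O(~retain_permit), deontic closure gives O(record_dossier).
The contrapositive of premise 4 (O(~unfreeze_account → ~record_dossier)) is O(record_dossier → unfreeze_account), and O(record_dossier) is already established, so O(unfreeze_account).
Premise 8 is O(~obtain_consent → ~unfreeze_account); contrapositively O(unfreeze_account → obtain_consent). Since O(unfreeze_account) holds, K gives O(obtain_consent).
The contrapositive of premise 5 (O(~reconcile_request → ~obtain_consent)) is O(obtain_consent → reconcile_request), and O(obtain_consent) is already established, so O(reconcile_request).
So O(reconcile_request) holds — reconcile_request is obligatory. None of the other listed options is made obligatory by any chain of premises.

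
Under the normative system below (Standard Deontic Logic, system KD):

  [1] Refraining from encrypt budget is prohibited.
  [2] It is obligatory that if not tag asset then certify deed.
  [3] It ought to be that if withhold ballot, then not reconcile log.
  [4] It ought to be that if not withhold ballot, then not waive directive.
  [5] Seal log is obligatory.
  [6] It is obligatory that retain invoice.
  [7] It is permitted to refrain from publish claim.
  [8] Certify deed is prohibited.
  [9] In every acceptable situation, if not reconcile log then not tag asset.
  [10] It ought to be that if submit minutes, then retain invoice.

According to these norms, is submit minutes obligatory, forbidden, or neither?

Premise 10 is O(submit_minutes → retain_invoice); even if O(retain_invoice) held, inferring O(submit_minutes) would be affirming the consequent — invalid.
No premise or chain of K-axiom applications forces O(submit_minutes), and none forces O(¬submit_minutes). So submit_minutes is neither obligatory nor forbidden under these norms.

Neither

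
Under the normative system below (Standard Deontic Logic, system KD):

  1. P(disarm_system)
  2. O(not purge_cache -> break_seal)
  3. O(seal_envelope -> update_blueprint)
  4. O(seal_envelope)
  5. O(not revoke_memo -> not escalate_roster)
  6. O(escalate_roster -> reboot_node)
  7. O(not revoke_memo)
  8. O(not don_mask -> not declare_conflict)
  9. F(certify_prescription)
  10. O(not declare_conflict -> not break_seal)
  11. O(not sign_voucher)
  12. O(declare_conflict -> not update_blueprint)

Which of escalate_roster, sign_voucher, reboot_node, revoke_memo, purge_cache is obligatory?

Premise 4 gives O(seal_envelope).
With premise 3, O(seal_envelope -> update_blueprint), the K-axiom yields O(update_blueprint).
Premise 12, O(declare_conflict -> not update_blueprint), contraposes to O(update_blueprint -> not declare_conflict); with O(update_blueprint) we get O(not declare_conflict).
With premise 10, O(not declare_conflict -> not break_seal), the K-axiom yields O(not break_seal).
The contrapositive of premise 2 (O(not purge_cache -> break_seal)) is O(not break_seal -> purge_cache), and O(not break_seal) is already established, so O(purge_cache).
So O(purge_cache) holds — purge_cache is obligatory. None of the other listed options is made obligatory by any chain of premises.

purge_cache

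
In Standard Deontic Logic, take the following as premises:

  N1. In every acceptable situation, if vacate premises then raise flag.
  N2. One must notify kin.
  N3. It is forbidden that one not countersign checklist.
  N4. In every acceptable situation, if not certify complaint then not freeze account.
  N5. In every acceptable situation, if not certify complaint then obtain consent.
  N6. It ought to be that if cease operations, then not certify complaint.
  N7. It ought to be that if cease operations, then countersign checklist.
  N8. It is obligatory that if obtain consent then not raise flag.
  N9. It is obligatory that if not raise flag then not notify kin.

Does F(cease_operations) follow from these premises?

Premise 2 states O(notify_kin) outright.
The contrapositive of premise 9 (O(¬raise_flag → ¬notify_kin)) is O(notify_kin → raise_flag), and O(notify_kin) is already established, so O(raise_flag).
Premise 8 is O(obtain_consent → ¬raise_flag); contrapositively O(raise_flag → ¬obtain_consent). Since O(raise_flag) holds, K gives O(¬obtain_consent).
Premise 5 is O(¬certify_complaint → obtain_consent); contrapositively O(¬obtain_consent → certify_complaint). Since O(¬obtain_consent) holds, K gives O(certify_complaint).
Premise 6 is O(cease_operations → ¬certify_complaint); contrapositively O(certify_complaint → ¬cease_operations). Since O(certify_complaint) holds, K gives O(¬cease_operations).
Premises 1, 3, 4, 7 do not contribute to this derivation.
So O(¬cease_operations) holds, i.e. F(cease_operations). The claim follows.

Yes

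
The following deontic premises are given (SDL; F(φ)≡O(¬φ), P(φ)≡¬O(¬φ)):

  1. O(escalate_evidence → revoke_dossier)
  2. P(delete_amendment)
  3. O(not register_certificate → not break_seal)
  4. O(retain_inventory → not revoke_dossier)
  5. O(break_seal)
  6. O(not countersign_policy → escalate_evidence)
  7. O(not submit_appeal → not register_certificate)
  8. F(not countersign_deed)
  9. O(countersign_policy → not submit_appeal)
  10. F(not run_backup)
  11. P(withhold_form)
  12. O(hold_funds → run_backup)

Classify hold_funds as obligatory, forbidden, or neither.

Premise 12 is O(hold_funds → run_backup); even if O(run_backup) held, inferring O(hold_funds) would be affirming the consequent — invalid.
No premise or chain of K-axiom applications forces O(hold_funds), and none forces O(not hold_funds). So hold_funds is neither obligatory nor forbidden under these norms.

Neither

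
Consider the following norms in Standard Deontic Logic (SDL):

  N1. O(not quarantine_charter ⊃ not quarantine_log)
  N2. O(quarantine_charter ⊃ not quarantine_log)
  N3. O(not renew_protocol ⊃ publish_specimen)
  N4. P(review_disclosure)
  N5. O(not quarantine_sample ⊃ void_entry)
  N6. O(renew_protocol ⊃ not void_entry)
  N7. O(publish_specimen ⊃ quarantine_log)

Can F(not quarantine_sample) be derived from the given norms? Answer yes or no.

Yes

Premises 1 and 2 are O(not quarantine_charter ⊃ not quarantine_log) and O(quarantine_charter ⊃ not quarantine_log); every ideal world satisfies not quarantine_charter or quarantine_charter, so in either case not quarantine_log holds — hence O(not quarantine_log).
The contrapositive of premise 7 (O(publish_specimen ⊃ quarantine_log)) is O(not quarantine_log ⊃ not publish_specimen), and O(not quarantine_log) is already established, so O(not publish_specimen).
Premise 3, O(not renew_protocol ⊃ publish_specimen), contraposes to O(not publish_specimen ⊃ renew_protocol); with O(not publish_specimen) we get O(renew_protocol).
With premise 6, O(renew_protocol ⊃ not void_entry), the K-axiom yields O(not void_entry).
Premise 5 is O(not quarantine_sample ⊃ void_entry); contrapositively O(not void_entry ⊃ quarantine_sample). Since O(not void_entry) holds, K gives O(quarantine_sample).
Premise 4 does not contribute to this derivation.
So O(quarantine_sample) holds, i.e. F(not quarantine_sample). The claim follows.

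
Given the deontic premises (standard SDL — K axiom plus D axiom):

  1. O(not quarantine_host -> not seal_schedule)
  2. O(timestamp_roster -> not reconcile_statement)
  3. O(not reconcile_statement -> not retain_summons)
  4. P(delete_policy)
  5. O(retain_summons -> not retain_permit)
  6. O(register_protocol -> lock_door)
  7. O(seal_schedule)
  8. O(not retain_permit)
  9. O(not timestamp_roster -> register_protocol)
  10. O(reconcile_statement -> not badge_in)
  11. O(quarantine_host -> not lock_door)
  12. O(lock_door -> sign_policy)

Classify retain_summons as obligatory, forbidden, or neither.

From premise 7 we have O(seal_schedule).
The contrapositive of premise 1 (O(not quarantine_host -> not seal_schedule)) is O(seal_schedule -> quarantine_host), and O(seal_schedule) is already established, so O(quarantine_host).
Applying K to premise 11 (O(quarantine_host -> not lock_door)) and O(quarantine_host) yields O(not lock_door).
Premise 6, O(register_protocol -> lock_door), contraposes to O(not lock_door -> not register_protocol); with O(not lock_door) we get O(not register_protocol).
Premise 9, O(not timestamp_roster -> register_protocol), contraposes to O(not register_protocol -> timestamp_roster); with O(not register_protocol) we get O(timestamp_roster).
With premise 2, O(timestamp_roster -> not reconcile_statement), the K-axiom yields O(not reconcile_statement).
Applying K to premise 3 (O(not reconcile_statement -> not retain_summons)) and O(not reconcile_statement) yields O(not retain_summons).
Premises 4, 5, 8, 10, 12 do not contribute to this derivation.
Thus O(not retain_summons), which is F(retain_summons): retain_summons is forbidden.

Forbidden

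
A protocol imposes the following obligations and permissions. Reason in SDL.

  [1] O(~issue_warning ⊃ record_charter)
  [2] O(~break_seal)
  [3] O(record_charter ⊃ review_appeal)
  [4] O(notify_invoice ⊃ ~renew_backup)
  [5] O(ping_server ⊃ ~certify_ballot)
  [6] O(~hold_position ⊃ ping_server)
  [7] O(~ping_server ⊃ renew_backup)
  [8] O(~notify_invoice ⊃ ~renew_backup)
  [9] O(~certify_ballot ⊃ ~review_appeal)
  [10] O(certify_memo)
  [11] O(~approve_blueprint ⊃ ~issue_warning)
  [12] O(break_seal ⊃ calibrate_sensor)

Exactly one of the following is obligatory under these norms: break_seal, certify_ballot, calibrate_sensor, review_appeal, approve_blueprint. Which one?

By case analysis on ~notify_invoice: premise 8 gives O(~notify_invoice ⊃ ~renew_backup) and premise 4 gives O(notify_invoice ⊃ ~renew_backup), so O(~renew_backup) either way.
Premise 7 is O(~ping_server ⊃ renew_backup); contrapositively O(~renew_backup ⊃ ping_server). Since O(~renew_backup) holds, K gives O(ping_server).
From O(ping_server) and premise 5, O(ping_server ⊃ ~certify_ballot), we obtain O(~certify_ballot).
Premise 9 is O(~certify_ballot ⊃ ~review_appeal); since O(~certify_ballot), deontic closure gives O(~review_appeal).
The contrapositive of premise 3 (O(record_charter ⊃ review_appeal)) is O(~review_appeal ⊃ ~record_charter), and O(~review_appeal) is already established, so O(~record_charter).
Premise 1, O(~issue_warning ⊃ record_charter), contraposes to O(~record_charter ⊃ issue_warning); with O(~record_charter) we get O(issue_warning).
Premise 11 is O(~approve_blueprint ⊃ ~issue_warning); contrapositively O(issue_warning ⊃ approve_blueprint). Since O(issue_warning) holds, K gives O(approve_blueprint).
So O(approve_blueprint) holds — approve_blueprint is obligatory. None of the other listed options is made obligatory by any chain of premises.

approve_blueprint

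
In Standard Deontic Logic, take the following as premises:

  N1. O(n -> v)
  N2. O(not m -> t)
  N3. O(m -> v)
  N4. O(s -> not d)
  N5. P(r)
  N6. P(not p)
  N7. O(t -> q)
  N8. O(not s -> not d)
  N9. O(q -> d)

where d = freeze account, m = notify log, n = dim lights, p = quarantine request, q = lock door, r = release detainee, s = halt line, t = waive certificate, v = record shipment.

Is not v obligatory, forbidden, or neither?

Premises 8 and 4 cover both cases: O(not s -> not d) and O(s -> not d). Since not s ∨ s is a tautology, O(not d) follows.
The contrapositive of premise 9 (O(q -> d)) is O(not d -> not q), and O(not d) is already established, so O(not q).
The contrapositive of premise 7 (O(t -> q)) is O(not q -> not t), and O(not q) is already established, so O(not t).
The contrapositive of premise 2 (O(not m -> t)) is O(not t -> m), and O(not t) is already established, so O(m).
From O(m) and premise 3, O(m -> v), we obtain O(v).
Premises 1, 5, 6 do not contribute to this derivation.
Thus O(v), which is F(not v): not v is forbidden.

Forbidden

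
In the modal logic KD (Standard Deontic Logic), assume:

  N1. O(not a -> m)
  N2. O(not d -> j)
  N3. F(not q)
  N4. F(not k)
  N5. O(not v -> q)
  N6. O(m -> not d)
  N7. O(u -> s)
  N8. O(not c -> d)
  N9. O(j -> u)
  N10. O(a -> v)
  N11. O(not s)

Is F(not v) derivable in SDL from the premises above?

Premise 11 gives O(not s).
Premise 7 is O(u -> s); contrapositively O(not s -> not u). Since O(not s) holds, K gives O(not u).
The contrapositive of premise 9 (O(j -> u)) is O(not u -> not j), and O(not u) is already established, so O(not j).
Premise 2 is O(not d -> j); contrapositively O(not j -> d). Since O(not j) holds, K gives O(d).
The contrapositive of premise 6 (O(m -> not d)) is O(d -> not m), and O(d) is already established, so O(not m).
The contrapositive of premise 1 (O(not a -> m)) is O(not m -> a), and O(not m) is already established, so O(a).
With premise 10, O(a -> v), the K-axiom yields O(v).
Premises 3, 4, 5, 8 do not contribute to this derivation.
So O(v) holds, i.e. F(not v). The claim follows.

Yes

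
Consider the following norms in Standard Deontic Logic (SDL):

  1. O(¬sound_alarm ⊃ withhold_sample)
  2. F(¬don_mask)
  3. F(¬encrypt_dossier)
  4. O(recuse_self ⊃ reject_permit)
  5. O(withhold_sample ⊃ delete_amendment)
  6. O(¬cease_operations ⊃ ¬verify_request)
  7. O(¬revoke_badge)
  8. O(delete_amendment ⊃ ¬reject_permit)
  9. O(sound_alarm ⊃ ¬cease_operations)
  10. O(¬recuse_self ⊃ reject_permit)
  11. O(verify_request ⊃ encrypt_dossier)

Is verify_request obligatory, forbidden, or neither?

Premises 10 and 4 cover both cases: O(¬recuse_self ⊃ reject_permit) and O(recuse_self ⊃ reject_permit). Since ¬recuse_self ∨ recuse_self is a tautology, O(reject_permit) follows.
The contrapositive of premise 8 (O(delete_amendment ⊃ ¬reject_permit)) is O(reject_permit ⊃ ¬delete_amendment), and O(reject_permit) is already established, so O(¬delete_amendment).
Premise 5 is O(withhold_sample ⊃ delete_amendment); contrapositively O(¬delete_amendment ⊃ ¬withhold_sample). Since O(¬delete_amendment) holds, K gives O(¬withhold_sample).
Premise 1 is O(¬sound_alarm ⊃ withhold_sample); contrapositively O(¬withhold_sample ⊃ sound_alarm). Since O(¬withhold_sample) holds, K gives O(sound_alarm).
Premise 9 is O(sound_alarm ⊃ ¬cease_operations); since O(sound_alarm), deontic closure gives O(¬cease_operations).
Applying K to premise 6 (O(¬cease_operations ⊃ ¬verify_request)) and O(¬cease_operations) yields O(¬verify_request).
Premises 2, 3, 7, 11 do not contribute to this derivation.
Thus O(¬verify_request), which is F(verify_request): verify_request is forbidden.

Forbidden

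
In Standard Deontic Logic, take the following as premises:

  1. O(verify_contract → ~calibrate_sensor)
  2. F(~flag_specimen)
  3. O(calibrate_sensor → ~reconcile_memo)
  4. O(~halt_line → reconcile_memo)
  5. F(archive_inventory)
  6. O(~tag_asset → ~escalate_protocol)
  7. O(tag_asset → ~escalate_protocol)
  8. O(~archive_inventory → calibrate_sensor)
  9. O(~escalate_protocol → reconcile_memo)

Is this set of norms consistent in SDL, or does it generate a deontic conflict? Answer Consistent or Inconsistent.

Premises 7 and 6 are O(tag_asset → ~escalate_protocol) and O(~tag_asset → ~escalate_protocol); every ideal world satisfies tag_asset or ~tag_asset, so in either case ~escalate_protocol holds — hence O(~escalate_protocol).
From O(~escalate_protocol) and premise 9, O(~escalate_protocol → reconcile_memo), we obtain O(reconcile_memo).
Premise 3 is O(calibrate_sensor → ~reconcile_memo); contrapositively O(reconcile_memo → ~calibrate_sensor). Since O(reconcile_memo) holds, K gives O(~calibrate_sensor).
Premise 8 is O(~archive_inventory → calibrate_sensor); contrapositively O(~calibrate_sensor → archive_inventory). Since O(~calibrate_sensor) holds, K gives O(archive_inventory).
However, F(archive_inventory) at premise 5 amounts to O(~archive_inventory).
We now have both O(archive_inventory) and O(~archive_inventory) — archive_inventory is simultaneously obligatory and forbidden, violating the D-axiom.

Inconsistent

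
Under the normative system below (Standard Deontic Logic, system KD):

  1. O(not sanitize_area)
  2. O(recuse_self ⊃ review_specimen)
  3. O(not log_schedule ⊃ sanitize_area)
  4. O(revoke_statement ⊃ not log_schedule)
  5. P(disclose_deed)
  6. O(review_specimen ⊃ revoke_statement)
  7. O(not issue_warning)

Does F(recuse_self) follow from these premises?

Premise 1 gives O(not sanitize_area).
Premise 3, O(not log_schedule ⊃ sanitize_area), contraposes to O(not sanitize_area ⊃ log_schedule); with O(not sanitize_area) we get O(log_schedule).
Premise 4, O(revoke_statement ⊃ not log_schedule), contraposes to O(log_schedule ⊃ not revoke_statement); with O(log_schedule) we get O(not revoke_statement).
Premise 6 is O(review_specimen ⊃ revoke_statement); contrapositively O(not revoke_statement ⊃ not review_specimen). Since O(not revoke_statement) holds, K gives O(not review_specimen).
Premise 2, O(recuse_self ⊃ review_specimen), contraposes to O(not review_specimen ⊃ not recuse_self); with O(not review_specimen) we get O(not recuse_self).
Premises 5, 7 do not contribute to this derivation.
So O(not recuse_self) holds, i.e. F(recuse_self). The claim follows.

Yes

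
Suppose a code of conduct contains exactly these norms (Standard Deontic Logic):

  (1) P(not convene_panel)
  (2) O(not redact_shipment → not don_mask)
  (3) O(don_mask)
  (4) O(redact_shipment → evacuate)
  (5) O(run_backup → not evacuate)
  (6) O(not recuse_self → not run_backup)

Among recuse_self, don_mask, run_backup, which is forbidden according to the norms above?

Premise 3 gives O(don_mask).
The contrapositive of premise 2 (O(not redact_shipment → not don_mask)) is O(don_mask → redact_shipment), and O(don_mask) is already established, so O(redact_shipment).
Premise 4 is O(redact_shipment → evacuate); since O(redact_shipment), deontic closure gives O(evacuate).
Premise 5 is O(run_backup → not evacuate); contrapositively O(evacuate → not run_backup). Since O(evacuate) holds, K gives O(not run_backup).
So O(not run_backup) holds, i.e. run_backup is forbidden. None of the other listed options is forbidden under the premises.

run_backup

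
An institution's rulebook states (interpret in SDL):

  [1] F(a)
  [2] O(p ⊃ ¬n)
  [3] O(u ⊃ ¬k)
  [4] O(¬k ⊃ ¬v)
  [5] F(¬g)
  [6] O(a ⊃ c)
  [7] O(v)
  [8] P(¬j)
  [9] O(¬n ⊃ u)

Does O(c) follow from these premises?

No

Premise 6 is O(a ⊃ c), but O(a) is not derivable from the premises, so it does not yield O(c).
No other premise forces O(c). An ideal world satisfying every premise can still have c false, so O(c) is not derivable.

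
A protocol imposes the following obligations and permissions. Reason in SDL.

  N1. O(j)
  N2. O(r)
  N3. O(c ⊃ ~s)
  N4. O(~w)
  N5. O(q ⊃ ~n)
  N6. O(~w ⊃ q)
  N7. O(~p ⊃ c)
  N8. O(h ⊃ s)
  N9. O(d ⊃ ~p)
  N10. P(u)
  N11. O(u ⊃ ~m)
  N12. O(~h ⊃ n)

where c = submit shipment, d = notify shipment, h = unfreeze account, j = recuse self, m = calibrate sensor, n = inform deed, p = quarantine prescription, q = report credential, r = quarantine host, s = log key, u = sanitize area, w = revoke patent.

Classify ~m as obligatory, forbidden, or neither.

Neither

Premise 11 is O(u ⊃ ~m), but O(u) is not derivable from the premises (the permission P(u) asserts only ~O(~u), not O(u)), so it does not yield O(~m).
No premise or chain of K-axiom applications forces O(~m), and none forces O(m). So ~m is neither obligatory nor forbidden under these norms.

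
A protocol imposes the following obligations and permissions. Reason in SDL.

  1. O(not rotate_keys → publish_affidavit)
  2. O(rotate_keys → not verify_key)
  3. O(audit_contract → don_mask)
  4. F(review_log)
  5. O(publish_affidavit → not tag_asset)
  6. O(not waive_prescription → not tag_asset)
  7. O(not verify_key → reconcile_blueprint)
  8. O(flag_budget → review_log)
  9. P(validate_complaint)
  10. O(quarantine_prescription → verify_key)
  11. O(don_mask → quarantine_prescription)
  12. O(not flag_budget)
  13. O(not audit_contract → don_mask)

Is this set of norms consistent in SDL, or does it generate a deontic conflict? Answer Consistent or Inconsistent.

Consistent

Premise 8 is O(flag_budget → review_log), but O(flag_budget) is not derivable from the premises, so it does not yield O(review_log).
So O(review_log) is not derivable, and the apparent clash with O(not review_log) does not arise.
A world satisfying every obligation exists (e.g. audit_contract=false, don_mask=true, flag_budget=false, publish_affidavit=true, quarantine_prescription=true, reconcile_blueprint=false, review_log=false, rotate_keys=false, tag_asset=false, validate_complaint=false, verify_key=true, waive_prescription=false); no atom is both obligatory and forbidden, so the set is consistent.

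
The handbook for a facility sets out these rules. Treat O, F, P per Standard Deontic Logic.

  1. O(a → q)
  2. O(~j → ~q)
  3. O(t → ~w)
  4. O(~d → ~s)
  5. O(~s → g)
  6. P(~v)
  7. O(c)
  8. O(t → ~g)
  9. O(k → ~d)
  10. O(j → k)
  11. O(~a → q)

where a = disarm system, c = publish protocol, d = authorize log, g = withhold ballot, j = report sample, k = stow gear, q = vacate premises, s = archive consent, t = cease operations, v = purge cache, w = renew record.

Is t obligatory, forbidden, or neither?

By case analysis on ~a: premise 11 gives O(~a → q) and premise 1 gives O(a → q), so O(q) either way.
Premise 2 is O(~j → ~q); contrapositively O(q → j). Since O(q) holds, K gives O(j).
From O(j) and premise 10, O(j → k), we obtain O(k).
Applying K to premise 9 (O(k → ~d)) and O(k) yields O(~d).
Applying K to premise 4 (O(~d → ~s)) and O(~d) yields O(~s).
From O(~s) and premise 5, O(~s → g), we obtain O(g).
Premise 8, O(t → ~g), contraposes to O(g → ~t); with O(g) we get O(~t).
Premises 3, 6, 7 do not contribute to this derivation.
Thus O(~t), which is F(t): t is forbidden.

Forbidden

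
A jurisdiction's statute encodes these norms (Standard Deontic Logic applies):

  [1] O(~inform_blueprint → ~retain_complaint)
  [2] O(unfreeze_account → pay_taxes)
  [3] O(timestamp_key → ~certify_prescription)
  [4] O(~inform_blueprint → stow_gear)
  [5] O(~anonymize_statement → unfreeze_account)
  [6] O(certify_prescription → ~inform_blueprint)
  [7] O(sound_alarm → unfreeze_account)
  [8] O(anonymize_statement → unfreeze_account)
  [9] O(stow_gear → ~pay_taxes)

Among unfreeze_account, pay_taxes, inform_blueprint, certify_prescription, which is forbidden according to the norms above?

certify_prescription

Premises 8 and 5 are O(anonymize_statement → unfreeze_account) and O(~anonymize_statement → unfreeze_account); every ideal world satisfies anonymize_statement or ~anonymize_statement, so in either case unfreeze_account holds — hence O(unfreeze_account).
Applying K to premise 2 (O(unfreeze_account → pay_taxes)) and O(unfreeze_account) yields O(pay_taxes).
Premise 9 is O(stow_gear → ~pay_taxes); contrapositively O(pay_taxes → ~stow_gear). Since O(pay_taxes) holds, K gives O(~stow_gear).
Premise 4, O(~inform_blueprint → stow_gear), contraposes to O(~stow_gear → inform_blueprint); with O(~stow_gear) we get O(inform_blueprint).
The contrapositive of premise 6 (O(certify_prescription → ~inform_blueprint)) is O(inform_blueprint → ~certify_prescription), and O(inform_blueprint) is already established, so O(~certify_prescription).
So O(~certify_prescription) holds, i.e. certify_prescription is forbidden. None of the other listed options is forbidden under the premises.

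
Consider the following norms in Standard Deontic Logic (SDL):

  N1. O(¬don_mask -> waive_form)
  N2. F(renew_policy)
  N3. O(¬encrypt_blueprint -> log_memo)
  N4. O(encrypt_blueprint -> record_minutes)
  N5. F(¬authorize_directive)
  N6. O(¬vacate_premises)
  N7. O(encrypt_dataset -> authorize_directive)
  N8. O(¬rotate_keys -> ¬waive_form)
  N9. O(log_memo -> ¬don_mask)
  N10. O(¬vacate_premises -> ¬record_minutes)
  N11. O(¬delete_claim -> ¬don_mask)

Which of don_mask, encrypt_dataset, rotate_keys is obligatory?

rotate_keys

Premise 6 gives O(¬vacate_premises).
With premise 10, O(¬vacate_premises -> ¬record_minutes), the K-axiom yields O(¬record_minutes).
Premise 4 is O(encrypt_blueprint -> record_minutes); contrapositively O(¬record_minutes -> ¬encrypt_blueprint). Since O(¬record_minutes) holds, K gives O(¬encrypt_blueprint).
From O(¬encrypt_blueprint) and premise 3, O(¬encrypt_blueprint -> log_memo), we obtain O(log_memo).
With premise 9, O(log_memo -> ¬don_mask), the K-axiom yields O(¬don_mask).
From O(¬don_mask) and premise 1, O(¬don_mask -> waive_form), we obtain O(waive_form).
Premise 8, O(¬rotate_keys -> ¬waive_form), contraposes to O(waive_form -> rotate_keys); with O(waive_form) we get O(rotate_keys).
So O(rotate_keys) holds — rotate_keys is obligatory. None of the other listed options is made obligatory by any chain of premises.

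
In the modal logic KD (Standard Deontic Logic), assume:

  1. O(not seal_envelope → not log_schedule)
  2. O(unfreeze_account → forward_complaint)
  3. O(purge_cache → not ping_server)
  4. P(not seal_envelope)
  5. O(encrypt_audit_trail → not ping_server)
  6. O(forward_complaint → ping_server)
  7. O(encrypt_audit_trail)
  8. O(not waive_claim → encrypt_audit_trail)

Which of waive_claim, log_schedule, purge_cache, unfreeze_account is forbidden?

unfreeze_account

Premise 7 states O(encrypt_audit_trail) outright.
From O(encrypt_audit_trail) and premise 5, O(encrypt_audit_trail → not ping_server), we obtain O(not ping_server).
Premise 6 is O(forward_complaint → ping_server); contrapositively O(not ping_server → not forward_complaint). Since O(not ping_server) holds, K gives O(not forward_complaint).
Premise 2, O(unfreeze_account → forward_complaint), contraposes to O(not forward_complaint → not unfreeze_account); with O(not forward_complaint) we get O(not unfreeze_account).
So O(not unfreeze_account) holds, i.e. unfreeze_account is forbidden. None of the other listed options is forbidden under the premises.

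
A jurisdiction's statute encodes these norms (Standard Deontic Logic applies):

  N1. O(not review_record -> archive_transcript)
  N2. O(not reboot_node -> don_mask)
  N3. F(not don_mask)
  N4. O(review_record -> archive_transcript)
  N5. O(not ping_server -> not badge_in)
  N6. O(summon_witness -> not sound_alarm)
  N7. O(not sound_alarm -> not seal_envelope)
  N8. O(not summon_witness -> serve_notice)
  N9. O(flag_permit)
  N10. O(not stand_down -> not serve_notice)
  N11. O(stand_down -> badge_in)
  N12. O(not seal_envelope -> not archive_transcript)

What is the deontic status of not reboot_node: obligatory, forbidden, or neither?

Premise 2 is O(not reboot_node -> don_mask); even if O(don_mask) held, inferring O(not reboot_node) would be affirming the consequent — invalid.
No premise or chain of K-axiom applications forces O(not reboot_node), and none forces O(reboot_node). So not reboot_node is neither obligatory nor forbidden under these norms.

Neither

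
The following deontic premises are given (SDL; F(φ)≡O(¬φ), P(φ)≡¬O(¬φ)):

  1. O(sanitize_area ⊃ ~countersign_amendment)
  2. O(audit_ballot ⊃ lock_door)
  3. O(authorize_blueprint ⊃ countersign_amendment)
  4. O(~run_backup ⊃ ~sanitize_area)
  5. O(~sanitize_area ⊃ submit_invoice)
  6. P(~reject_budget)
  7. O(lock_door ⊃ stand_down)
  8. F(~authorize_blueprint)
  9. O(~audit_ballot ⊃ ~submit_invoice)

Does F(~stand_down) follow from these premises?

Yes

Premise 8 is F(~authorize_blueprint), i.e. O(authorize_blueprint).
With premise 3, O(authorize_blueprint ⊃ countersign_amendment), the K-axiom yields O(countersign_amendment).
Premise 1, O(sanitize_area ⊃ ~countersign_amendment), contraposes to O(countersign_amendment ⊃ ~sanitize_area); with O(countersign_amendment) we get O(~sanitize_area).
Premise 5 is O(~sanitize_area ⊃ submit_invoice); since O(~sanitize_area), deontic closure gives O(submit_invoice).
The contrapositive of premise 9 (O(~audit_ballot ⊃ ~submit_invoice)) is O(submit_invoice ⊃ audit_ballot), and O(submit_invoice) is already established, so O(audit_ballot).
From O(audit_ballot) and premise 2, O(audit_ballot ⊃ lock_door), we obtain O(lock_door).
Premise 7 is O(lock_door ⊃ stand_down); since O(lock_door), deontic closure gives O(stand_down).
Premises 4, 6 do not contribute to this derivation.
So O(stand_down) holds, i.e. F(~stand_down). The claim follows.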